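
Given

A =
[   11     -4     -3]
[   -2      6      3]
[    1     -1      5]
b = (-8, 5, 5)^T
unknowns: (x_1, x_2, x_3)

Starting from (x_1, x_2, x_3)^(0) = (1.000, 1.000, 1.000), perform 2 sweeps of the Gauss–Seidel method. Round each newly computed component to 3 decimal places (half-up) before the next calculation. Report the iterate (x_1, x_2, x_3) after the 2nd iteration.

Iteration 1:
  x_1 = (-8 - (-4)·1.000 - (-3)·1.000) / (11) = -0.091
  x_2 = (5 - (-2)·-0.091 - (3)·1.000) / (6) = 0.303
  x_3 = (5 - (1)·-0.091 - (-1)·0.303) / (5) = 1.079
Iteration 2:
  x_1 = (-8 - (-4)·0.303 - (-3)·1.079) / (11) = -0.323
  x_2 = (5 - (-2)·-0.323 - (3)·1.079) / (6) = 0.186
  x_3 = (5 - (1)·-0.323 - (-1)·0.186) / (5) = 1.102

(-0.323, 0.186, 1.102)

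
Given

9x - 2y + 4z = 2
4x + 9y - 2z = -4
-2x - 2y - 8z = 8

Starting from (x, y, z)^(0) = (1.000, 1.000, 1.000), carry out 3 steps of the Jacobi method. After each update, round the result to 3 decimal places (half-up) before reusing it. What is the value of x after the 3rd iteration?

0.420

Iteration 1:
  x = (2 - (-2)·1.000 - (4)·1.000) / (9) = 0.000
  y = (-4 - (4)·1.000 - (-2)·1.000) / (9) = -0.667
  z = (8 - (-2)·1.000 - (-2)·1.000) / (-8) = -1.500
Iteration 2:
  x = (2 - (-2)·-0.667 - (4)·-1.500) / (9) = 0.741
  y = (-4 - (4)·0.000 - (-2)·-1.500) / (9) = -0.778
  z = (8 - (-2)·0.000 - (-2)·-0.667) / (-8) = -0.833
Iteration 3:
  x = (2 - (-2)·-0.778 - (4)·-0.833) / (9) = 0.420
  y = (-4 - (4)·0.741 - (-2)·-0.833) / (9) = -0.959
  z = (8 - (-2)·0.741 - (-2)·-0.778) / (-8) = -0.991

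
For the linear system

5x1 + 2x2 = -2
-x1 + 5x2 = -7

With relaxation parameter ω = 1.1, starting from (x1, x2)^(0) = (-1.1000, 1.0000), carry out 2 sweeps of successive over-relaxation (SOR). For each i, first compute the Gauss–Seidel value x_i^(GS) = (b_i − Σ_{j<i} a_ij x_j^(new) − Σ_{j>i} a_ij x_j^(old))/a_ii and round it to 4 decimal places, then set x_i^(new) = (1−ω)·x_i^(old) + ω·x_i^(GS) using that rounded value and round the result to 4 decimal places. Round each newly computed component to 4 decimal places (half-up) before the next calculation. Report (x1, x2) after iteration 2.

Iteration 1:
  x1: GS value = (-2 - (2)·1.0000) / (5) = -0.8000;  x1 ← (1−ω)·-1.1000 + ω·-0.8000 = -0.7700
  x2: GS value = (-7 - (-1)·-0.7700) / (5) = -1.5540;  x2 ← (1−ω)·1.0000 + ω·-1.5540 = -1.8094
Iteration 2:
  x1: GS value = (-2 - (2)·-1.8094) / (5) = 0.3238;  x1 ← (1−ω)·-0.7700 + ω·0.3238 = 0.4332
  x2: GS value = (-7 - (-1)·0.4332) / (5) = -1.3134;  x2 ← (1−ω)·-1.8094 + ω·-1.3134 = -1.2638

(0.4332, -1.2638)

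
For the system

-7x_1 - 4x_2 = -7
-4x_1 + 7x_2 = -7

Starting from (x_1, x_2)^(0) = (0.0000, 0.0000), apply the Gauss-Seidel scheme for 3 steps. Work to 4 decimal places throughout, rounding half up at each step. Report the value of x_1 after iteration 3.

Iteration 1:
  x_1 = (-7 - (-4)·0.0000) / (-7) = 1.0000
  x_2 = (-7 - (-4)·1.0000) / (7) = -0.4286
Iteration 2:
  x_1 = (-7 - (-4)·-0.4286) / (-7) = 1.2449
  x_2 = (-7 - (-4)·1.2449) / (7) = -0.2886
Iteration 3:
  x_1 = (-7 - (-4)·-0.2886) / (-7) = 1.1649
  x_2 = (-7 - (-4)·1.1649) / (7) = -0.3343

1.1649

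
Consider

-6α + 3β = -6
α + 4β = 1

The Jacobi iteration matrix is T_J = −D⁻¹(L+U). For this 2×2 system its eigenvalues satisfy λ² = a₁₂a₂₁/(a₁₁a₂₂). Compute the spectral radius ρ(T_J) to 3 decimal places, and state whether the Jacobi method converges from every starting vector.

a₁₂a₂₁/(a₁₁a₂₂) = (3)·(1) / ((-6)·(4)) = -0.125000
ρ = √|-0.125000| = √0.125000 = 0.354
ρ < 1, so Jacobi converges

0.354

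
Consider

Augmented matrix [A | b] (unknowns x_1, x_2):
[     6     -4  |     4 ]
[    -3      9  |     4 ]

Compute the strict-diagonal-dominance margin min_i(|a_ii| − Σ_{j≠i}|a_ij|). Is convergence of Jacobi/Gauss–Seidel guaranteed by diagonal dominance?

2

row 1: |6| − (4) = 2
row 2: |9| − (3) = 6
minimum over rows = 2 → strictly diagonally dominant (convergence guaranteed)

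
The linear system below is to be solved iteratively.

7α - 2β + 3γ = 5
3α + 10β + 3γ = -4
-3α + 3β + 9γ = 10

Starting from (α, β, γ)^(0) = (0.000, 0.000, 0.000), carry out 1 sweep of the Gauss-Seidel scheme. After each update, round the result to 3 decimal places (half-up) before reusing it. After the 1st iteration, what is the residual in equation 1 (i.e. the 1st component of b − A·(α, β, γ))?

Iteration 1:
  α = (5 - (-2)·0.000 - (3)·0.000) / (7) = 0.714
  β = (-4 - (3)·0.714 - (3)·0.000) / (10) = -0.614
  γ = (10 - (-3)·0.714 - (3)·-0.614) / (9) = 1.554
Residual b − A·x = (-5.888, -4.664, -0.002)

-5.888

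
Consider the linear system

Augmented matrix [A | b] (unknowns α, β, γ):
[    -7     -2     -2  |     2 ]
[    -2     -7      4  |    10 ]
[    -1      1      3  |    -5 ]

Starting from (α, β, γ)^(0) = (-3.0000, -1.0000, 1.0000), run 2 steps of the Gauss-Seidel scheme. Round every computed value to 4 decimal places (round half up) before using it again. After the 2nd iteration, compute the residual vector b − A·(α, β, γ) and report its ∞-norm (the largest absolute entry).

Iteration 1:
  α = (2 - (-2)·-1.0000 - (-2)·1.0000) / (-7) = -0.2857
  β = (10 - (-2)·-0.2857 - (4)·1.0000) / (-7) = -0.7755
  γ = (-5 - (-1)·-0.2857 - (1)·-0.7755) / (3) = -1.5034
Iteration 2:
  α = (2 - (-2)·-0.7755 - (-2)·-1.5034) / (-7) = 0.3654
  β = (10 - (-2)·0.3654 - (4)·-1.5034) / (-7) = -2.3921
  γ = (-5 - (-1)·0.3654 - (1)·-2.3921) / (3) = -0.7475
Residual b − A·x = (-1.7214, -3.0239, 0.0000); ∞-norm = 3.0239

3.0239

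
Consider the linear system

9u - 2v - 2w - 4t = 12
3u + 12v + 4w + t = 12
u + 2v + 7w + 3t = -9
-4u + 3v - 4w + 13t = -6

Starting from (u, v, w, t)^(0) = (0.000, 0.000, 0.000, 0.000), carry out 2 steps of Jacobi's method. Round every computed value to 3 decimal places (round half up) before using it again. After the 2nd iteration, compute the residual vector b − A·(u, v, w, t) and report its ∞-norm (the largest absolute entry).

2.588

Iteration 1:
  u = (12 - (-2)·0.000 - (-2)·0.000 - (-4)·0.000) / (9) = 1.333
  v = (12 - (3)·0.000 - (4)·0.000 - (1)·0.000) / (12) = 1.000
  w = (-9 - (1)·0.000 - (2)·0.000 - (3)·0.000) / (7) = -1.286
  t = (-6 - (-4)·0.000 - (3)·0.000 - (-4)·0.000) / (13) = -0.462
Iteration 2:
  u = (12 - (-2)·1.000 - (-2)·-1.286 - (-4)·-0.462) / (9) = 1.064
  v = (12 - (3)·1.333 - (4)·-1.286 - (1)·-0.462) / (12) = 1.134
  w = (-9 - (1)·1.333 - (2)·1.000 - (3)·-0.462) / (7) = -1.564
  t = (-6 - (-4)·1.333 - (3)·1.000 - (-4)·-1.286) / (13) = -0.678
Residual b − A·x = (-1.148, 2.134, 0.650, -2.588); ∞-norm = 2.588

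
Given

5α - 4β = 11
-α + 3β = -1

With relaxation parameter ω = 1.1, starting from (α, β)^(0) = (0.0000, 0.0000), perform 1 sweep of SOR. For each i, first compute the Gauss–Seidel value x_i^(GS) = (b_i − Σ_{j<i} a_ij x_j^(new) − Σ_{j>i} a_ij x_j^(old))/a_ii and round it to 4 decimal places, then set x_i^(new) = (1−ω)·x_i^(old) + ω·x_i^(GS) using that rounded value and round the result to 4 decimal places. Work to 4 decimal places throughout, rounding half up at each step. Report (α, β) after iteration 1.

Iteration 1:
  α: GS value = (11 - (-4)·0.0000) / (5) = 2.2000;  α ← (1−ω)·0.0000 + ω·2.2000 = 2.4200
  β: GS value = (-1 - (-1)·2.4200) / (3) = 0.4733;  β ← (1−ω)·0.0000 + ω·0.4733 = 0.5206

(2.4200, 0.5206)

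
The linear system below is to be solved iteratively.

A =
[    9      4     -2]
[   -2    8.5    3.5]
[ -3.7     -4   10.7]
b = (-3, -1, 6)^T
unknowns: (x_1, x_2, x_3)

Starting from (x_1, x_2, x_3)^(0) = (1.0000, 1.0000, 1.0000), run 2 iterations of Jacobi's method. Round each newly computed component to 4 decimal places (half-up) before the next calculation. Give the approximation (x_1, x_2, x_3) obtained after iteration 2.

Iteration 1:
  x_1 = (-3 - (4)·1.0000 - (-2)·1.0000) / (9) = -0.5556
  x_2 = (-1 - (-2)·1.0000 - (3.5)·1.0000) / (8.5) = -0.2941
  x_3 = (6 - (-3.7)·1.0000 - (-4)·1.0000) / (10.7) = 1.2804
Iteration 2:
  x_1 = (-3 - (4)·-0.2941 - (-2)·1.2804) / (9) = 0.0819
  x_2 = (-1 - (-2)·-0.5556 - (3.5)·1.2804) / (8.5) = -0.7756
  x_3 = (6 - (-3.7)·-0.5556 - (-4)·-0.2941) / (10.7) = 0.2587

(0.0819, -0.7756, 0.2587)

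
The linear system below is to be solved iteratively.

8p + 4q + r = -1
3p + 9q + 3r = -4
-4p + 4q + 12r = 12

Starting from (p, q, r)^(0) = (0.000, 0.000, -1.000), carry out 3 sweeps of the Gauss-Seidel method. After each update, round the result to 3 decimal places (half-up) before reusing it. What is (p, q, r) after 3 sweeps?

Iteration 1:
  p = (-1 - (4)·0.000 - (1)·-1.000) / (8) = 0.000
  q = (-4 - (3)·0.000 - (3)·-1.000) / (9) = -0.111
  r = (12 - (-4)·0.000 - (4)·-0.111) / (12) = 1.037
Iteration 2:
  p = (-1 - (4)·-0.111 - (1)·1.037) / (8) = -0.199
  q = (-4 - (3)·-0.199 - (3)·1.037) / (9) = -0.724
  r = (12 - (-4)·-0.199 - (4)·-0.724) / (12) = 1.175
Iteration 3:
  p = (-1 - (4)·-0.724 - (1)·1.175) / (8) = 0.090
  q = (-4 - (3)·0.090 - (3)·1.175) / (9) = -0.866
  r = (12 - (-4)·0.090 - (4)·-0.866) / (12) = 1.319

(0.090, -0.866, 1.319)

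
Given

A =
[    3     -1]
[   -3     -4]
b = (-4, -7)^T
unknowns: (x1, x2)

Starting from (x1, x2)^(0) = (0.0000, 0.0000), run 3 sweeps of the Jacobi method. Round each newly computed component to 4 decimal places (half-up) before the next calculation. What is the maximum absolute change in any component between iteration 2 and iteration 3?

0.4375

Iteration 1:
  x1 = (-4 - (-1)·0.0000) / (3) = -1.3333
  x2 = (-7 - (-3)·0.0000) / (-4) = 1.7500
Iteration 2:
  x1 = (-4 - (-1)·1.7500) / (3) = -0.7500
  x2 = (-7 - (-3)·-1.3333) / (-4) = 2.7500
Iteration 3:
  x1 = (-4 - (-1)·2.7500) / (3) = -0.4167
  x2 = (-7 - (-3)·-0.7500) / (-4) = 2.3125
Change: (0.3333, -0.4375) → max |·| = 0.4375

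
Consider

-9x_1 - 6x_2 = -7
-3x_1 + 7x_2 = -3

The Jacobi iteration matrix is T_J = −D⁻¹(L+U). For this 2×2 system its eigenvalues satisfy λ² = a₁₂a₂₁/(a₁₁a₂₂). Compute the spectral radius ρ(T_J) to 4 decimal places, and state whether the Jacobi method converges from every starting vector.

a₁₂a₂₁/(a₁₁a₂₂) = (-6)·(-3) / ((-9)·(7)) = -0.285714
ρ = √|-0.285714| = √0.285714 = 0.5345
ρ < 1, so Jacobi converges

0.5345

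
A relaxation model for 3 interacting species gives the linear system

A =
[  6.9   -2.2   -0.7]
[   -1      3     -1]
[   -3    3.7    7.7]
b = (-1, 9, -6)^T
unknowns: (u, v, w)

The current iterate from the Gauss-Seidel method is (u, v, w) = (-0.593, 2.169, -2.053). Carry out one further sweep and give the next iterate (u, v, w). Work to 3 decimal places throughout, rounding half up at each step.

(0.338, 2.428, -1.814)

One sweep:
  u = (-1 - (-2.2)·2.169 - (-0.7)·-2.053) / (6.9) = 0.338
  v = (9 - (-1)·0.338 - (-1)·-2.053) / (3) = 2.428
  w = (-6 - (-3)·0.338 - (3.7)·2.428) / (7.7) = -1.814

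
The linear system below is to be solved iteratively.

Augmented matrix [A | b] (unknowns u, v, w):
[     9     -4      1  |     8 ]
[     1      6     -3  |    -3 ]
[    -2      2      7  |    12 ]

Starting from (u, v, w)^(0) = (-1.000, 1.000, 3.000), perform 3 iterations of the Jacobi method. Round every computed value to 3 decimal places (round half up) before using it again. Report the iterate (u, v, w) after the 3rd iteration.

Iteration 1:
  u = (8 - (-4)·1.000 - (1)·3.000) / (9) = 1.000
  v = (-3 - (1)·-1.000 - (-3)·3.000) / (6) = 1.167
  w = (12 - (-2)·-1.000 - (2)·1.000) / (7) = 1.143
Iteration 2:
  u = (8 - (-4)·1.167 - (1)·1.143) / (9) = 1.281
  v = (-3 - (1)·1.000 - (-3)·1.143) / (6) = -0.095
  w = (12 - (-2)·1.000 - (2)·1.167) / (7) = 1.667
Iteration 3:
  u = (8 - (-4)·-0.095 - (1)·1.667) / (9) = 0.661
  v = (-3 - (1)·1.281 - (-3)·1.667) / (6) = 0.120
  w = (12 - (-2)·1.281 - (2)·-0.095) / (7) = 2.107

(0.661, 0.120, 2.107)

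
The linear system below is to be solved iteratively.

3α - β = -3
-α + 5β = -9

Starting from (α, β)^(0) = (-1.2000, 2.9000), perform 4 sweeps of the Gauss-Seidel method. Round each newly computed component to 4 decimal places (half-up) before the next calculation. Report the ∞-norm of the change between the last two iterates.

Iteration 1:
  α = (-3 - (-1)·2.9000) / (3) = -0.0333
  β = (-9 - (-1)·-0.0333) / (5) = -1.8067
Iteration 2:
  α = (-3 - (-1)·-1.8067) / (3) = -1.6022
  β = (-9 - (-1)·-1.6022) / (5) = -2.1204
Iteration 3:
  α = (-3 - (-1)·-2.1204) / (3) = -1.7068
  β = (-9 - (-1)·-1.7068) / (5) = -2.1414
Iteration 4:
  α = (-3 - (-1)·-2.1414) / (3) = -1.7138
  β = (-9 - (-1)·-1.7138) / (5) = -2.1428
Change: (-0.0070, -0.0014) → max |·| = 0.0070

0.0070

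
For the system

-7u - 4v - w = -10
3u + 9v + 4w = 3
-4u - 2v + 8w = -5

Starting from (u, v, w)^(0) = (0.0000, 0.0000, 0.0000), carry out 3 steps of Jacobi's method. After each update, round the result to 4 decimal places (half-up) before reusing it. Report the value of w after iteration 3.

Iteration 1:
  u = (-10 - (-4)·0.0000 - (-1)·0.0000) / (-7) = 1.4286
  v = (3 - (3)·0.0000 - (4)·0.0000) / (9) = 0.3333
  w = (-5 - (-4)·0.0000 - (-2)·0.0000) / (8) = -0.6250
Iteration 2:
  u = (-10 - (-4)·0.3333 - (-1)·-0.6250) / (-7) = 1.3274
  v = (3 - (3)·1.4286 - (4)·-0.6250) / (9) = 0.1349
  w = (-5 - (-4)·1.4286 - (-2)·0.3333) / (8) = 0.1726
Iteration 3:
  u = (-10 - (-4)·0.1349 - (-1)·0.1726) / (-7) = 1.3268
  v = (3 - (3)·1.3274 - (4)·0.1726) / (9) = -0.1858
  w = (-5 - (-4)·1.3274 - (-2)·0.1349) / (8) = 0.0724

0.0724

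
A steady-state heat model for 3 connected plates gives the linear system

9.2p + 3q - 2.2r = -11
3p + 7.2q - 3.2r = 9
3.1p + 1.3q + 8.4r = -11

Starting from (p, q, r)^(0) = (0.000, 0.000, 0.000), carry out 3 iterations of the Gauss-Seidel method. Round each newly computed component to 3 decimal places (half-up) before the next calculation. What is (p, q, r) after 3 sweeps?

Iteration 1:
  p = (-11 - (3)·0.000 - (-2.2)·0.000) / (9.2) = -1.196
  q = (9 - (3)·-1.196 - (-3.2)·0.000) / (7.2) = 1.748
  r = (-11 - (3.1)·-1.196 - (1.3)·1.748) / (8.4) = -1.139
Iteration 2:
  p = (-11 - (3)·1.748 - (-2.2)·-1.139) / (9.2) = -2.038
  q = (9 - (3)·-2.038 - (-3.2)·-1.139) / (7.2) = 1.593
  r = (-11 - (3.1)·-2.038 - (1.3)·1.593) / (8.4) = -0.804
Iteration 3:
  p = (-11 - (3)·1.593 - (-2.2)·-0.804) / (9.2) = -1.907
  q = (9 - (3)·-1.907 - (-3.2)·-0.804) / (7.2) = 1.687
  r = (-11 - (3.1)·-1.907 - (1.3)·1.687) / (8.4) = -0.867

(-1.907, 1.687, -0.867)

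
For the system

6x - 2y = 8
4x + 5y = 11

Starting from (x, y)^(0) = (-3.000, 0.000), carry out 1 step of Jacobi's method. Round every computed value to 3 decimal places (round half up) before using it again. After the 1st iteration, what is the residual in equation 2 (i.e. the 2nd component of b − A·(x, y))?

-17.332

Iteration 1:
  x = (8 - (-2)·0.000) / (6) = 1.333
  y = (11 - (4)·-3.000) / (5) = 4.600
Residual b − A·x = (9.202, -17.332)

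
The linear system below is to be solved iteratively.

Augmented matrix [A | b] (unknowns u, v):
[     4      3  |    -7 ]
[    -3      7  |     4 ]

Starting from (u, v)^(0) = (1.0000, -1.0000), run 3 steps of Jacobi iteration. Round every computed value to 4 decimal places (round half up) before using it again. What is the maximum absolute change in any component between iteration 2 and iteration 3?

0.6429

Iteration 1:
  u = (-7 - (3)·-1.0000) / (4) = -1.0000
  v = (4 - (-3)·1.0000) / (7) = 1.0000
Iteration 2:
  u = (-7 - (3)·1.0000) / (4) = -2.5000
  v = (4 - (-3)·-1.0000) / (7) = 0.1429
Iteration 3:
  u = (-7 - (3)·0.1429) / (4) = -1.8572
  v = (4 - (-3)·-2.5000) / (7) = -0.5000
Change: (0.6428, -0.6429) → max |·| = 0.6429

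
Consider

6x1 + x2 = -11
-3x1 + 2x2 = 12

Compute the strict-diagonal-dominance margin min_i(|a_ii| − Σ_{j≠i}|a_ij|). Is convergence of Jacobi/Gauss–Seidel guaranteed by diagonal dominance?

-1

row 1: |6| − (1) = 5
row 2: |2| − (3) = -1
minimum over rows = -1 → not strictly diagonally dominant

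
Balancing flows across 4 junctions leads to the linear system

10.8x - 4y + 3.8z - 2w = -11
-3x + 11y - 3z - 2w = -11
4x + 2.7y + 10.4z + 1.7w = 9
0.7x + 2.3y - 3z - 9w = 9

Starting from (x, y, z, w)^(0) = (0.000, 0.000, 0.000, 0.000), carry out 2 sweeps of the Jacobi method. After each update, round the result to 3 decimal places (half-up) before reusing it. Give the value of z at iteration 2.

1.680

Iteration 1:
  x = (-11 - (-4)·0.000 - (3.8)·0.000 - (-2)·0.000) / (10.8) = -1.019
  y = (-11 - (-3)·0.000 - (-3)·0.000 - (-2)·0.000) / (11) = -1.000
  z = (9 - (4)·0.000 - (2.7)·0.000 - (1.7)·0.000) / (10.4) = 0.865
  w = (9 - (0.7)·0.000 - (2.3)·0.000 - (-3)·0.000) / (-9) = -1.000
Iteration 2:
  x = (-11 - (-4)·-1.000 - (3.8)·0.865 - (-2)·-1.000) / (10.8) = -1.878
  y = (-11 - (-3)·-1.019 - (-3)·0.865 - (-2)·-1.000) / (11) = -1.224
  z = (9 - (4)·-1.019 - (2.7)·-1.000 - (1.7)·-1.000) / (10.4) = 1.680
  w = (9 - (0.7)·-1.019 - (2.3)·-1.000 - (-3)·0.865) / (-9) = -1.623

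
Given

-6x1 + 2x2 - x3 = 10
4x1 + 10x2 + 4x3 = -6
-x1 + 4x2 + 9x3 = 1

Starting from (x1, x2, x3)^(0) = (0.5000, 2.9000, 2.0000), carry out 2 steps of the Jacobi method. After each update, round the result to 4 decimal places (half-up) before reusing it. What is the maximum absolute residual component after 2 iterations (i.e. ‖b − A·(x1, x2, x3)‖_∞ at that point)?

Iteration 1:
  x1 = (10 - (2)·2.9000 - (-1)·2.0000) / (-6) = -1.0333
  x2 = (-6 - (4)·0.5000 - (4)·2.0000) / (10) = -1.6000
  x3 = (1 - (-1)·0.5000 - (4)·2.9000) / (9) = -1.1222
Iteration 2:
  x1 = (10 - (2)·-1.6000 - (-1)·-1.1222) / (-6) = -2.0130
  x2 = (-6 - (4)·-1.0333 - (4)·-1.1222) / (10) = 0.2622
  x3 = (1 - (-1)·-1.0333 - (4)·-1.6000) / (9) = 0.7074
Residual b − A·x = (-1.8950, -3.3996, -8.4284); ∞-norm = 8.4284

8.4284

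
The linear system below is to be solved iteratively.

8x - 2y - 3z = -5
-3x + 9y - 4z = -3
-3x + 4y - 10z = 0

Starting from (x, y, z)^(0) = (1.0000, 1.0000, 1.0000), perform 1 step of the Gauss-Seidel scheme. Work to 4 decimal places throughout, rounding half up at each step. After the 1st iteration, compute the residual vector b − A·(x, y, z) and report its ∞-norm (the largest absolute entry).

4.6446

Iteration 1:
  x = (-5 - (-2)·1.0000 - (-3)·1.0000) / (8) = 0.0000
  y = (-3 - (-3)·0.0000 - (-4)·1.0000) / (9) = 0.1111
  z = (0 - (-3)·0.0000 - (4)·0.1111) / (-10) = 0.0444
Residual b − A·x = (-4.6446, -3.8223, -0.0004); ∞-norm = 4.6446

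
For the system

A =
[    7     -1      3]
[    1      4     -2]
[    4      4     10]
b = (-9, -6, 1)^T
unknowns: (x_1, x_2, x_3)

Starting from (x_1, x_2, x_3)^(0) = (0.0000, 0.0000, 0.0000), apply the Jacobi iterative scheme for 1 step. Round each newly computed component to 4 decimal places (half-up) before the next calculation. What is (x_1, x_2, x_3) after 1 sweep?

(-1.2857, -1.5000, 0.1000)

Iteration 1:
  x_1 = (-9 - (-1)·0.0000 - (3)·0.0000) / (7) = -1.2857
  x_2 = (-6 - (1)·0.0000 - (-2)·0.0000) / (4) = -1.5000
  x_3 = (1 - (4)·0.0000 - (4)·0.0000) / (10) = 0.1000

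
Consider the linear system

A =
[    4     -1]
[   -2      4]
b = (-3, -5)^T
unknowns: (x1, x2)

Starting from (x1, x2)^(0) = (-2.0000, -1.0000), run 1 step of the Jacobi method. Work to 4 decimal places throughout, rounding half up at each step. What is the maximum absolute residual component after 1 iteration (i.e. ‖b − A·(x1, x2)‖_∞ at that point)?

2.0000

Iteration 1:
  x1 = (-3 - (-1)·-1.0000) / (4) = -1.0000
  x2 = (-5 - (-2)·-2.0000) / (4) = -2.2500
Residual b − A·x = (-1.2500, 2.0000); ∞-norm = 2.0000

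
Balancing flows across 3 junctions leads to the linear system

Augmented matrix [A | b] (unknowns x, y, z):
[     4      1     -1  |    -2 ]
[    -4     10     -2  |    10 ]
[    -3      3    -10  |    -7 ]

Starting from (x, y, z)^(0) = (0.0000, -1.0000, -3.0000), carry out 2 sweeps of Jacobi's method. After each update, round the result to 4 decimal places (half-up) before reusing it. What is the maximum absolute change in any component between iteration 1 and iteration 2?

0.7200

Iteration 1:
  x = (-2 - (1)·-1.0000 - (-1)·-3.0000) / (4) = -1.0000
  y = (10 - (-4)·0.0000 - (-2)·-3.0000) / (10) = 0.4000
  z = (-7 - (-3)·0.0000 - (3)·-1.0000) / (-10) = 0.4000
Iteration 2:
  x = (-2 - (1)·0.4000 - (-1)·0.4000) / (4) = -0.5000
  y = (10 - (-4)·-1.0000 - (-2)·0.4000) / (10) = 0.6800
  z = (-7 - (-3)·-1.0000 - (3)·0.4000) / (-10) = 1.1200
Change: (0.5000, 0.2800, 0.7200) → max |·| = 0.7200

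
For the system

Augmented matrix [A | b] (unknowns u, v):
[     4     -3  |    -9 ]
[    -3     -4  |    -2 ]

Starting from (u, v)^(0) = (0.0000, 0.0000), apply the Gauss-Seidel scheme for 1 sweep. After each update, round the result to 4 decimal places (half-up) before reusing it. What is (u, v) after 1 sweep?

(-2.2500, 2.1875)

Iteration 1:
  u = (-9 - (-3)·0.0000) / (4) = -2.2500
  v = (-2 - (-3)·-2.2500) / (-4) = 2.1875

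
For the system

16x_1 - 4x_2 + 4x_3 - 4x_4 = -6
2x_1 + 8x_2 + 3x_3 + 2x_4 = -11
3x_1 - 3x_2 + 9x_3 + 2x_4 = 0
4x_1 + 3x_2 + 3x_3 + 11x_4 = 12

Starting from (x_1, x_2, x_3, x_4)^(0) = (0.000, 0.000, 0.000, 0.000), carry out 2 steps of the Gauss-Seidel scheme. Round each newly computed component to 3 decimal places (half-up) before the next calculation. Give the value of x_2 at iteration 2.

Iteration 1:
  x_1 = (-6 - (-4)·0.000 - (4)·0.000 - (-4)·0.000) / (16) = -0.375
  x_2 = (-11 - (2)·-0.375 - (3)·0.000 - (2)·0.000) / (8) = -1.281
  x_3 = (0 - (3)·-0.375 - (-3)·-1.281 - (2)·0.000) / (9) = -0.302
  x_4 = (12 - (4)·-0.375 - (3)·-1.281 - (3)·-0.302) / (11) = 1.659
Iteration 2:
  x_1 = (-6 - (-4)·-1.281 - (4)·-0.302 - (-4)·1.659) / (16) = -0.205
  x_2 = (-11 - (2)·-0.205 - (3)·-0.302 - (2)·1.659) / (8) = -1.625
  x_3 = (0 - (3)·-0.205 - (-3)·-1.625 - (2)·1.659) / (9) = -0.842
  x_4 = (12 - (4)·-0.205 - (3)·-1.625 - (3)·-0.842) / (11) = 1.838

-1.625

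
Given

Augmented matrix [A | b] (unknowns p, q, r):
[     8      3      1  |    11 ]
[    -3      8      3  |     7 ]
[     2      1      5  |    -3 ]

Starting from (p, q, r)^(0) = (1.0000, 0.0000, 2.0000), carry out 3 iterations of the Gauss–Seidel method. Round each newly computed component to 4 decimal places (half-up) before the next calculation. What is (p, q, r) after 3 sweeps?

Iteration 1:
  p = (11 - (3)·0.0000 - (1)·2.0000) / (8) = 1.1250
  q = (7 - (-3)·1.1250 - (3)·2.0000) / (8) = 0.5469
  r = (-3 - (2)·1.1250 - (1)·0.5469) / (5) = -1.1594
Iteration 2:
  p = (11 - (3)·0.5469 - (1)·-1.1594) / (8) = 1.3148
  q = (7 - (-3)·1.3148 - (3)·-1.1594) / (8) = 1.8028
  r = (-3 - (2)·1.3148 - (1)·1.8028) / (5) = -1.4865
Iteration 3:
  p = (11 - (3)·1.8028 - (1)·-1.4865) / (8) = 0.8848
  q = (7 - (-3)·0.8848 - (3)·-1.4865) / (8) = 1.7642
  r = (-3 - (2)·0.8848 - (1)·1.7642) / (5) = -1.3068

(0.8848, 1.7642, -1.3068)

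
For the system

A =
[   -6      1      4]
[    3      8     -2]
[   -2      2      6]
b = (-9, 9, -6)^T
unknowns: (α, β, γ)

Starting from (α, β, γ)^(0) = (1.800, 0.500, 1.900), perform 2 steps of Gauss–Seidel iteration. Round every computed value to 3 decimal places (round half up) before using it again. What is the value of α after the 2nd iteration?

1.437

Iteration 1:
  α = (-9 - (1)·0.500 - (4)·1.900) / (-6) = 2.850
  β = (9 - (3)·2.850 - (-2)·1.900) / (8) = 0.531
  γ = (-6 - (-2)·2.850 - (2)·0.531) / (6) = -0.227
Iteration 2:
  α = (-9 - (1)·0.531 - (4)·-0.227) / (-6) = 1.437
  β = (9 - (3)·1.437 - (-2)·-0.227) / (8) = 0.529
  γ = (-6 - (-2)·1.437 - (2)·0.529) / (6) = -0.697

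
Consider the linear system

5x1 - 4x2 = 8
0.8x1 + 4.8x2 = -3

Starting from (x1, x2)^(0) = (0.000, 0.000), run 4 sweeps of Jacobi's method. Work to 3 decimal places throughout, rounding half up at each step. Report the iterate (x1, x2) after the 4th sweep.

Iteration 1:
  x1 = (8 - (-4)·0.000) / (5) = 1.600
  x2 = (-3 - (0.8)·0.000) / (4.8) = -0.625
Iteration 2:
  x1 = (8 - (-4)·-0.625) / (5) = 1.100
  x2 = (-3 - (0.8)·1.600) / (4.8) = -0.892
Iteration 3:
  x1 = (8 - (-4)·-0.892) / (5) = 0.886
  x2 = (-3 - (0.8)·1.100) / (4.8) = -0.808
Iteration 4:
  x1 = (8 - (-4)·-0.808) / (5) = 0.954
  x2 = (-3 - (0.8)·0.886) / (4.8) = -0.773

(0.954, -0.773)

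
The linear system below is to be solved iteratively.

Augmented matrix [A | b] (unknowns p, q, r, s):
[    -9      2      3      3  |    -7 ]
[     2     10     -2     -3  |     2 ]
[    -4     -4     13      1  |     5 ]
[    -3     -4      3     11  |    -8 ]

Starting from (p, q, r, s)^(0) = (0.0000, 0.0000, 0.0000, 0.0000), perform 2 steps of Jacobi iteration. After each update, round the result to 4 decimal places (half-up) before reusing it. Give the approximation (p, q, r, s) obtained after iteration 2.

Iteration 1:
  p = (-7 - (2)·0.0000 - (3)·0.0000 - (3)·0.0000) / (-9) = 0.7778
  q = (2 - (2)·0.0000 - (-2)·0.0000 - (-3)·0.0000) / (10) = 0.2000
  r = (5 - (-4)·0.0000 - (-4)·0.0000 - (1)·0.0000) / (13) = 0.3846
  s = (-8 - (-3)·0.0000 - (-4)·0.0000 - (3)·0.0000) / (11) = -0.7273
Iteration 2:
  p = (-7 - (2)·0.2000 - (3)·0.3846 - (3)·-0.7273) / (-9) = 0.7080
  q = (2 - (2)·0.7778 - (-2)·0.3846 - (-3)·-0.7273) / (10) = -0.0968
  r = (5 - (-4)·0.7778 - (-4)·0.2000 - (1)·-0.7273) / (13) = 0.7414
  s = (-8 - (-3)·0.7778 - (-4)·0.2000 - (3)·0.3846) / (11) = -0.5473

(0.7080, -0.0968, 0.7414, -0.5473)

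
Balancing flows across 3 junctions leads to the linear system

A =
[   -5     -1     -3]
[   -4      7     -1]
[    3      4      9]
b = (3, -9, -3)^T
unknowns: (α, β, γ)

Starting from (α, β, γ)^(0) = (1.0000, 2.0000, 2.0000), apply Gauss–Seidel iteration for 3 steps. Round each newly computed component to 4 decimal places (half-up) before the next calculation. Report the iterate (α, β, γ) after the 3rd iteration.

(-0.7082, -1.5860, 0.6076)

Iteration 1:
  α = (3 - (-1)·2.0000 - (-3)·2.0000) / (-5) = -2.2000
  β = (-9 - (-4)·-2.2000 - (-1)·2.0000) / (7) = -2.2571
  γ = (-3 - (3)·-2.2000 - (4)·-2.2571) / (9) = 1.4032
Iteration 2:
  α = (3 - (-1)·-2.2571 - (-3)·1.4032) / (-5) = -0.9905
  β = (-9 - (-4)·-0.9905 - (-1)·1.4032) / (7) = -1.6513
  γ = (-3 - (3)·-0.9905 - (4)·-1.6513) / (9) = 0.7307
Iteration 3:
  α = (3 - (-1)·-1.6513 - (-3)·0.7307) / (-5) = -0.7082
  β = (-9 - (-4)·-0.7082 - (-1)·0.7307) / (7) = -1.5860
  γ = (-3 - (3)·-0.7082 - (4)·-1.5860) / (9) = 0.6076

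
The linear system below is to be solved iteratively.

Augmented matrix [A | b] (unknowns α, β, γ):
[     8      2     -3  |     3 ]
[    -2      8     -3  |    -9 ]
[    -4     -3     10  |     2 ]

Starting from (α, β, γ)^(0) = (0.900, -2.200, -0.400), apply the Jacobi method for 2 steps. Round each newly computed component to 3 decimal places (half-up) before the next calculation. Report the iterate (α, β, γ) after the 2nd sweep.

Iteration 1:
  α = (3 - (2)·-2.200 - (-3)·-0.400) / (8) = 0.775
  β = (-9 - (-2)·0.900 - (-3)·-0.400) / (8) = -1.050
  γ = (2 - (-4)·0.900 - (-3)·-2.200) / (10) = -0.100
Iteration 2:
  α = (3 - (2)·-1.050 - (-3)·-0.100) / (8) = 0.600
  β = (-9 - (-2)·0.775 - (-3)·-0.100) / (8) = -0.969
  γ = (2 - (-4)·0.775 - (-3)·-1.050) / (10) = 0.195

(0.600, -0.969, 0.195)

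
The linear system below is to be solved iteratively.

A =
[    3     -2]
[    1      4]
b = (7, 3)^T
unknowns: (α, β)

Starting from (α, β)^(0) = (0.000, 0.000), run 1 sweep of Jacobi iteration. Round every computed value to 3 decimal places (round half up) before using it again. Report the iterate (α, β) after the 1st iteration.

(2.333, 0.750)

Iteration 1:
  α = (7 - (-2)·0.000) / (3) = 2.333
  β = (3 - (1)·0.000) / (4) = 0.750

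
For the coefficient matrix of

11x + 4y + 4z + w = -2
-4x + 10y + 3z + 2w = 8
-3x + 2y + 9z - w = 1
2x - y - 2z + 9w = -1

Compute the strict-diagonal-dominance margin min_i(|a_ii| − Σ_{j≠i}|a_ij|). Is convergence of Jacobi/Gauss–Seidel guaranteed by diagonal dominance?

row 1: |11| − (4+4+1) = 2
row 2: |10| − (4+3+2) = 1
row 3: |9| − (3+2+1) = 3
row 4: |9| − (2+1+2) = 4
minimum over rows = 1 → strictly diagonally dominant (convergence guaranteed)

1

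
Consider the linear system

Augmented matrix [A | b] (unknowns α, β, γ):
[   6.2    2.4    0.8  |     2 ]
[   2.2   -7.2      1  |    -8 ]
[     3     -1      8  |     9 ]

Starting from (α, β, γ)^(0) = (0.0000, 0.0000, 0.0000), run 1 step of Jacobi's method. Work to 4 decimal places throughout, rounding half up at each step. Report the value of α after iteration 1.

0.3226

Iteration 1:
  α = (2 - (2.4)·0.0000 - (0.8)·0.0000) / (6.2) = 0.3226
  β = (-8 - (2.2)·0.0000 - (1)·0.0000) / (-7.2) = 1.1111
  γ = (9 - (3)·0.0000 - (-1)·0.0000) / (8) = 1.1250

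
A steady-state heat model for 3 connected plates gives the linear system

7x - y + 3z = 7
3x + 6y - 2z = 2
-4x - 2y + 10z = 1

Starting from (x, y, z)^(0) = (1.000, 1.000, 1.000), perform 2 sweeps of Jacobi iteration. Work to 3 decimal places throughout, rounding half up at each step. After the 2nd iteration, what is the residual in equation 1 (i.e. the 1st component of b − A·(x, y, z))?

Iteration 1:
  x = (7 - (-1)·1.000 - (3)·1.000) / (7) = 0.714
  y = (2 - (3)·1.000 - (-2)·1.000) / (6) = 0.167
  z = (1 - (-4)·1.000 - (-2)·1.000) / (10) = 0.700
Iteration 2:
  x = (7 - (-1)·0.167 - (3)·0.700) / (7) = 0.724
  y = (2 - (3)·0.714 - (-2)·0.700) / (6) = 0.210
  z = (1 - (-4)·0.714 - (-2)·0.167) / (10) = 0.419
Residual b − A·x = (0.885, -0.594, 0.126)

0.885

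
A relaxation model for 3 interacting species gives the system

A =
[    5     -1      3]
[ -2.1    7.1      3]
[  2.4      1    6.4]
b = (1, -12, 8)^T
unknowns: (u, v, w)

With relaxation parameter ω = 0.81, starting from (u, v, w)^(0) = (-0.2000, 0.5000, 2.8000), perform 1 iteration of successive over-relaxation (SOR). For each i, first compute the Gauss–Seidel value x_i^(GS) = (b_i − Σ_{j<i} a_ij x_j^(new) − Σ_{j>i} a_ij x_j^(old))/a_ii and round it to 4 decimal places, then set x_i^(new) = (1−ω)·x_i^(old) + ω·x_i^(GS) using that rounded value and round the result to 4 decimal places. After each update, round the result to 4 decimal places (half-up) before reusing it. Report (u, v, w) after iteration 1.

(-1.1558, -2.5092, 2.2132)

Iteration 1:
  u: GS value = (1 - (-1)·0.5000 - (3)·2.8000) / (5) = -1.3800;  u ← (1−ω)·-0.2000 + ω·-1.3800 = -1.1558
  v: GS value = (-12 - (-2.1)·-1.1558 - (3)·2.8000) / (7.1) = -3.2151;  v ← (1−ω)·0.5000 + ω·-3.2151 = -2.5092
  w: GS value = (8 - (2.4)·-1.1558 - (1)·-2.5092) / (6.4) = 2.0755;  w ← (1−ω)·2.8000 + ω·2.0755 = 2.2132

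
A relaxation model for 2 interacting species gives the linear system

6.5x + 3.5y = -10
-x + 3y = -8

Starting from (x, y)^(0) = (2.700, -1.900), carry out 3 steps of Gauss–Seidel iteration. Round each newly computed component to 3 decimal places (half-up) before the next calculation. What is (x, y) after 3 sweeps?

Iteration 1:
  x = (-10 - (3.5)·-1.900) / (6.5) = -0.515
  y = (-8 - (-1)·-0.515) / (3) = -2.838
Iteration 2:
  x = (-10 - (3.5)·-2.838) / (6.5) = -0.010
  y = (-8 - (-1)·-0.010) / (3) = -2.670
Iteration 3:
  x = (-10 - (3.5)·-2.670) / (6.5) = -0.101
  y = (-8 - (-1)·-0.101) / (3) = -2.700

(-0.101, -2.700)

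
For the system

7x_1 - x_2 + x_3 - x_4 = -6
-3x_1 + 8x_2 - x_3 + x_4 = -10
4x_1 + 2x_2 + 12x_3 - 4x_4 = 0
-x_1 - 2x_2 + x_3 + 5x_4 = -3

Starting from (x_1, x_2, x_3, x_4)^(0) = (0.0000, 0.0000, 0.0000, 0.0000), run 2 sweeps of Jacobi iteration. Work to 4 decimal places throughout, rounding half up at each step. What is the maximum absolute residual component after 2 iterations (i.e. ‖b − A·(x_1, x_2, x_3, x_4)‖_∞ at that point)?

Iteration 1:
  x_1 = (-6 - (-1)·0.0000 - (1)·0.0000 - (-1)·0.0000) / (7) = -0.8571
  x_2 = (-10 - (-3)·0.0000 - (-1)·0.0000 - (1)·0.0000) / (8) = -1.2500
  x_3 = (0 - (4)·0.0000 - (2)·0.0000 - (-4)·0.0000) / (12) = 0.0000
  x_4 = (-3 - (-1)·0.0000 - (-2)·0.0000 - (1)·0.0000) / (5) = -0.6000
Iteration 2:
  x_1 = (-6 - (-1)·-1.2500 - (1)·0.0000 - (-1)·-0.6000) / (7) = -1.1214
  x_2 = (-10 - (-3)·-0.8571 - (-1)·0.0000 - (1)·-0.6000) / (8) = -1.4964
  x_3 = (0 - (4)·-0.8571 - (2)·-1.2500 - (-4)·-0.6000) / (12) = 0.2940
  x_4 = (-3 - (-1)·-0.8571 - (-2)·-1.2500 - (1)·0.0000) / (5) = -1.2714
Residual b − A·x = (-1.2120, 0.1724, -1.1352, -1.0512); ∞-norm = 1.2120

1.2120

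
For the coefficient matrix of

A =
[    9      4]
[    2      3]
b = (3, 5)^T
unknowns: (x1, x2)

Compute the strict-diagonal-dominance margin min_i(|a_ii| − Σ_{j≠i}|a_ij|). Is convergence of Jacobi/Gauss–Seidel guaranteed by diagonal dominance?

1

row 1: |9| − (4) = 5
row 2: |3| − (2) = 1
minimum over rows = 1 → strictly diagonally dominant (convergence guaranteed)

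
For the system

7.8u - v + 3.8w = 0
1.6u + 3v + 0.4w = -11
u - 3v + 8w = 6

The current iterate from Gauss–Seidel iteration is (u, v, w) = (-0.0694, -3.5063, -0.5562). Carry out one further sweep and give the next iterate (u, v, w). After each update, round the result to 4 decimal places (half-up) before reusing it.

One sweep:
  u = (0 - (-1)·-3.5063 - (3.8)·-0.5562) / (7.8) = -0.1786
  v = (-11 - (1.6)·-0.1786 - (0.4)·-0.5562) / (3) = -3.4973
  w = (6 - (1)·-0.1786 - (-3)·-3.4973) / (8) = -0.5392

(-0.1786, -3.4973, -0.5392)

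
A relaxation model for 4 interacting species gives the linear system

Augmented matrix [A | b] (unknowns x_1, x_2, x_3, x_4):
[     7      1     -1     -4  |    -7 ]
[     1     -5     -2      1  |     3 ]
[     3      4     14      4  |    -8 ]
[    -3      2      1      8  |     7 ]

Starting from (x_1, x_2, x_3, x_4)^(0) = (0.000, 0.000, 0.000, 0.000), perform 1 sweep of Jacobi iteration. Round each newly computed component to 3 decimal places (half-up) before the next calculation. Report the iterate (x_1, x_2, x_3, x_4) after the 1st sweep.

Iteration 1:
  x_1 = (-7 - (1)·0.000 - (-1)·0.000 - (-4)·0.000) / (7) = -1.000
  x_2 = (3 - (1)·0.000 - (-2)·0.000 - (1)·0.000) / (-5) = -0.600
  x_3 = (-8 - (3)·0.000 - (4)·0.000 - (4)·0.000) / (14) = -0.571
  x_4 = (7 - (-3)·0.000 - (2)·0.000 - (1)·0.000) / (8) = 0.875

(-1.000, -0.600, -0.571, 0.875)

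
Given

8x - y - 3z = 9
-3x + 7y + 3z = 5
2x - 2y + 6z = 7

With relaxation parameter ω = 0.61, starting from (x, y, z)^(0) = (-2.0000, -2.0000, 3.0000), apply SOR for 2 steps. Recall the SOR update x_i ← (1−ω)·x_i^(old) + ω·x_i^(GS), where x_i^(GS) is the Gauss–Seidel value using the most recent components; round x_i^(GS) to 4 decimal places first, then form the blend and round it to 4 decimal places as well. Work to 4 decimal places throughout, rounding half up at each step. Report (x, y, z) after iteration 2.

Iteration 1:
  x: GS value = (9 - (-1)·-2.0000 - (-3)·3.0000) / (8) = 2.0000;  x ← (1−ω)·-2.0000 + ω·2.0000 = 0.4400
  y: GS value = (5 - (-3)·0.4400 - (3)·3.0000) / (7) = -0.3829;  y ← (1−ω)·-2.0000 + ω·-0.3829 = -1.0136
  z: GS value = (7 - (2)·0.4400 - (-2)·-1.0136) / (6) = 0.6821;  z ← (1−ω)·3.0000 + ω·0.6821 = 1.5861
Iteration 2:
  x: GS value = (9 - (-1)·-1.0136 - (-3)·1.5861) / (8) = 1.5931;  x ← (1−ω)·0.4400 + ω·1.5931 = 1.1434
  y: GS value = (5 - (-3)·1.1434 - (3)·1.5861) / (7) = 0.5246;  y ← (1−ω)·-1.0136 + ω·0.5246 = -0.0753
  z: GS value = (7 - (2)·1.1434 - (-2)·-0.0753) / (6) = 0.7604;  z ← (1−ω)·1.5861 + ω·0.7604 = 1.0824

(1.1434, -0.0753, 1.0824)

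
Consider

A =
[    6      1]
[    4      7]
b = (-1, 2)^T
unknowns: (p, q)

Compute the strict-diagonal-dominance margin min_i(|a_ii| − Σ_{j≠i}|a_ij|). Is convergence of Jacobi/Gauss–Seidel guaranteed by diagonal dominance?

row 1: |6| − (1) = 5
row 2: |7| − (4) = 3
minimum over rows = 3 → strictly diagonally dominant (convergence guaranteed)

3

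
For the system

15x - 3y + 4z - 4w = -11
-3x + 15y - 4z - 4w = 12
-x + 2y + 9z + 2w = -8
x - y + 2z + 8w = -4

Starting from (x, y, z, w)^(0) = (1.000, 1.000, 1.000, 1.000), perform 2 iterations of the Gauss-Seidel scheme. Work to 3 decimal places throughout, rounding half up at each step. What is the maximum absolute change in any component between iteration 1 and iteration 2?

Iteration 1:
  x = (-11 - (-3)·1.000 - (4)·1.000 - (-4)·1.000) / (15) = -0.533
  y = (12 - (-3)·-0.533 - (-4)·1.000 - (-4)·1.000) / (15) = 1.227
  z = (-8 - (-1)·-0.533 - (2)·1.227 - (2)·1.000) / (9) = -1.443
  w = (-4 - (1)·-0.533 - (-1)·1.227 - (2)·-1.443) / (8) = 0.081
Iteration 2:
  x = (-11 - (-3)·1.227 - (4)·-1.443 - (-4)·0.081) / (15) = -0.082
  y = (12 - (-3)·-0.082 - (-4)·-1.443 - (-4)·0.081) / (15) = 0.420
  z = (-8 - (-1)·-0.082 - (2)·0.420 - (2)·0.081) / (9) = -1.009
  w = (-4 - (1)·-0.082 - (-1)·0.420 - (2)·-1.009) / (8) = -0.185
Change: (0.451, -0.807, 0.434, -0.266) → max |·| = 0.807

0.807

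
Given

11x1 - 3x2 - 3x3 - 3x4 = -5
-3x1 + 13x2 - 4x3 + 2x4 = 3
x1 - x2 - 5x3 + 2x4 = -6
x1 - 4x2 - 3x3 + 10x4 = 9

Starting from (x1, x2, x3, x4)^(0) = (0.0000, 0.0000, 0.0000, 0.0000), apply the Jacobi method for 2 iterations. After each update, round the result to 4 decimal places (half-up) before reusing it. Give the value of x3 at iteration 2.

Iteration 1:
  x1 = (-5 - (-3)·0.0000 - (-3)·0.0000 - (-3)·0.0000) / (11) = -0.4545
  x2 = (3 - (-3)·0.0000 - (-4)·0.0000 - (2)·0.0000) / (13) = 0.2308
  x3 = (-6 - (1)·0.0000 - (-1)·0.0000 - (2)·0.0000) / (-5) = 1.2000
  x4 = (9 - (1)·0.0000 - (-4)·0.0000 - (-3)·0.0000) / (10) = 0.9000
Iteration 2:
  x1 = (-5 - (-3)·0.2308 - (-3)·1.2000 - (-3)·0.9000) / (11) = 0.1811
  x2 = (3 - (-3)·-0.4545 - (-4)·1.2000 - (2)·0.9000) / (13) = 0.3567
  x3 = (-6 - (1)·-0.4545 - (-1)·0.2308 - (2)·0.9000) / (-5) = 1.4229
  x4 = (9 - (1)·-0.4545 - (-4)·0.2308 - (-3)·1.2000) / (10) = 1.3978

1.4229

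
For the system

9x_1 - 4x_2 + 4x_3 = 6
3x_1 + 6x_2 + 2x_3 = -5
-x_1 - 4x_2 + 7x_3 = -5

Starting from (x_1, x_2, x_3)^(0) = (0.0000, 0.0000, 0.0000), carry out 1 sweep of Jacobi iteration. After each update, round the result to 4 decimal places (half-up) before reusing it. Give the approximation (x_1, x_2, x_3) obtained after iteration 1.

Iteration 1:
  x_1 = (6 - (-4)·0.0000 - (4)·0.0000) / (9) = 0.6667
  x_2 = (-5 - (3)·0.0000 - (2)·0.0000) / (6) = -0.8333
  x_3 = (-5 - (-1)·0.0000 - (-4)·0.0000) / (7) = -0.7143

(0.6667, -0.8333, -0.7143)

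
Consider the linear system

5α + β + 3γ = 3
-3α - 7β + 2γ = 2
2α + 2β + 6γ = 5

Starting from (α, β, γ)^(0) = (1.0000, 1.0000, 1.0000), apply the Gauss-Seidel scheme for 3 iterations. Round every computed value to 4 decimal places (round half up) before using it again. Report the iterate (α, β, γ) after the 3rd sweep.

Iteration 1:
  α = (3 - (1)·1.0000 - (3)·1.0000) / (5) = -0.2000
  β = (2 - (-3)·-0.2000 - (2)·1.0000) / (-7) = 0.0857
  γ = (5 - (2)·-0.2000 - (2)·0.0857) / (6) = 0.8714
Iteration 2:
  α = (3 - (1)·0.0857 - (3)·0.8714) / (5) = 0.0600
  β = (2 - (-3)·0.0600 - (2)·0.8714) / (-7) = -0.0625
  γ = (5 - (2)·0.0600 - (2)·-0.0625) / (6) = 0.8342
Iteration 3:
  α = (3 - (1)·-0.0625 - (3)·0.8342) / (5) = 0.1120
  β = (2 - (-3)·0.1120 - (2)·0.8342) / (-7) = -0.0954
  γ = (5 - (2)·0.1120 - (2)·-0.0954) / (6) = 0.8278

(0.1120, -0.0954, 0.8278)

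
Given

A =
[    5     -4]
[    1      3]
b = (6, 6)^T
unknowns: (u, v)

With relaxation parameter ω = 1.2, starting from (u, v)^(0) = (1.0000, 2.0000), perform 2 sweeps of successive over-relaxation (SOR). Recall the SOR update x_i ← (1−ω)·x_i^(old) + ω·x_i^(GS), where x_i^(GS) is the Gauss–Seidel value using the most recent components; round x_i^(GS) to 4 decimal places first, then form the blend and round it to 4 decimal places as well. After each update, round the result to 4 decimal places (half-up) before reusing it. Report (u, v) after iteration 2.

Iteration 1:
  u: GS value = (6 - (-4)·2.0000) / (5) = 2.8000;  u ← (1−ω)·1.0000 + ω·2.8000 = 3.1600
  v: GS value = (6 - (1)·3.1600) / (3) = 0.9467;  v ← (1−ω)·2.0000 + ω·0.9467 = 0.7360
Iteration 2:
  u: GS value = (6 - (-4)·0.7360) / (5) = 1.7888;  u ← (1−ω)·3.1600 + ω·1.7888 = 1.5146
  v: GS value = (6 - (1)·1.5146) / (3) = 1.4951;  v ← (1−ω)·0.7360 + ω·1.4951 = 1.6469

(1.5146, 1.6469)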